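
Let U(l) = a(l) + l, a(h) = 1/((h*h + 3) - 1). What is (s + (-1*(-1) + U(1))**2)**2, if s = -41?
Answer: 102400/81 ≈ 1264.2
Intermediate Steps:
a(h) = 1/(2 + h**2) (a(h) = 1/((h**2 + 3) - 1) = 1/((3 + h**2) - 1) = 1/(2 + h**2))
U(l) = l + 1/(2 + l**2) (U(l) = 1/(2 + l**2) + l = l + 1/(2 + l**2))
(s + (-1*(-1) + U(1))**2)**2 = (-41 + (-1*(-1) + (1 + 1/(2 + 1**2)))**2)**2 = (-41 + (1 + (1 + 1/(2 + 1)))**2)**2 = (-41 + (1 + (1 + 1/3))**2)**2 = (-41 + (1 + 4/3)**2)**2 = (-41 + (7/3)**2)**2 = (-41 + 49/9)**2 = (-320/9)**2 = 102400/81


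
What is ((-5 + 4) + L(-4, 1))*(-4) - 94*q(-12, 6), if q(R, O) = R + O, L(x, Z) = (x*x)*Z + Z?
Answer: 500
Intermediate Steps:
L(x, Z) = Z + Z*x² (L(x, Z) = x²*Z + Z = Z*x² + Z = Z + Z*x²)
q(R, O) = O + R
((-5 + 4) + L(-4, 1))*(-4) - 94*q(-12, 6) = ((-5 + 4) + 1*(1 + (-4)²))*(-4) - 94*(6 - 12) = (-1 + 1*(1 + 16))*(-4) - 94*(-6) = (-1 + 1*17)*(-4) + 564 = (-1 + 17)*(-4) + 564 = 16*(-4) + 564 = -64 + 564 = 500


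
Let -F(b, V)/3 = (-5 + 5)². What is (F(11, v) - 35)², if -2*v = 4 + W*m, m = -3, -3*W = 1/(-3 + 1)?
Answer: 1225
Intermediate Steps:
W = ⅙ (W = -1/(3*(-3 + 1)) = -⅓/(-2) = -⅓*(-½) = ⅙ ≈ 0.16667)
v = -7/4 (v = -(4 + (⅙)*(-3))/2 = -(4 - ½)/2 = -½*7/2 = -7/4 ≈ -1.7500)
F(b, V) = 0 (F(b, V) = -3*(-5 + 5)² = -3*0² = -3*0 = 0)
(F(11, v) - 35)² = (0 - 35)² = (-35)² = 1225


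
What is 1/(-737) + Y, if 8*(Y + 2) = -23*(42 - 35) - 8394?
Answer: -6316835/5896 ≈ -1071.4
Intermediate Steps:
Y = -8571/8 (Y = -2 + (-23*(42 - 35) - 8394)/8 = -2 + (-23*7 - 8394)/8 = -2 + (-161 - 8394)/8 = -2 + (⅛)*(-8555) = -2 - 8555/8 = -8571/8 ≈ -1071.4)
1/(-737) + Y = 1/(-737) - 8571/8 = -1/737 - 8571/8 = -6316835/5896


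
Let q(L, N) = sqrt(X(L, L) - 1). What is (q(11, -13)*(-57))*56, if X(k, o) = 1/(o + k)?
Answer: -1596*I*sqrt(462)/11 ≈ -3118.6*I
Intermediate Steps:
X(k, o) = 1/(k + o)
q(L, N) = sqrt(-1 + 1/(2*L)) (q(L, N) = sqrt(1/(L + L) - 1) = sqrt(1/(2*L) - 1) = sqrt(-1 + 1/(2*L)))
(q(11, -13)*(-57))*56 = ((sqrt(-4 + 2/11)/2)*(-57))*56 = ((sqrt(-42/11)/2)*(-57))*56 = (((I*sqrt(462)/11)/2)*(-57))*56 = ((I*sqrt(462)/22)*(-57))*56 = -57*I*sqrt(462)/22*56 = -1596*I*sqrt(462)/11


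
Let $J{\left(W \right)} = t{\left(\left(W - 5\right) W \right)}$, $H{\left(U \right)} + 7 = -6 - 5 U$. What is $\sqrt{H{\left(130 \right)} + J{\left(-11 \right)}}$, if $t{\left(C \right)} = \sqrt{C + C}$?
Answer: $\sqrt{-663 + 4 \sqrt{22}} \approx 25.382 i$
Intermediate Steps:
$H{\left(U \right)} = -13 - 5 U$ ($H{\left(U \right)} = -7 - \left(6 + 5 U\right) = -13 - 5 U$)
$t{\left(C \right)} = \sqrt{2} \sqrt{C}$ ($t{\left(C \right)} = \sqrt{2 C} = \sqrt{2} \sqrt{C}$)
$J{\left(W \right)} = \sqrt{2} \sqrt{W \left(-5 + W\right)}$ ($J{\left(W \right)} = \sqrt{2} \sqrt{\left(W - 5\right) W} = \sqrt{2} \sqrt{\left(-5 + W\right) W} = \sqrt{2} \sqrt{W \left(-5 + W\right)}$)
$\sqrt{H{\left(130 \right)} + J{\left(-11 \right)}} = \sqrt{\left(-13 - 650\right) + \sqrt{2} \sqrt{- 11 \left(-5 - 11\right)}} = \sqrt{\left(-13 - 650\right) + \sqrt{2} \sqrt{\left(-11\right) \left(-16\right)}} = \sqrt{-663 + \sqrt{2} \sqrt{176}} = \sqrt{-663 + \sqrt{2} \cdot 4 \sqrt{11}} = \sqrt{-663 + 4 \sqrt{22}}$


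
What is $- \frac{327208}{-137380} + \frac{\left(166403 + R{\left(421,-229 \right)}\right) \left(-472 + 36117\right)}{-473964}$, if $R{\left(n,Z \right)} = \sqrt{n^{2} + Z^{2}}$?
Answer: $- \frac{203676361639447}{16278293580} - \frac{35645 \sqrt{229682}}{473964} \approx -12548.0$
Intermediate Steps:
$R{\left(n,Z \right)} = \sqrt{Z^{2} + n^{2}}$
$- \frac{327208}{-137380} + \frac{\left(166403 + R{\left(421,-229 \right)}\right) \left(-472 + 36117\right)}{-473964} = - \frac{327208}{-137380} + \frac{\left(166403 + \sqrt{\left(-229\right)^{2} + 421^{2}}\right) \left(-472 + 36117\right)}{-473964} = \left(-327208\right) \left(- \frac{1}{137380}\right) + \left(166403 + \sqrt{52441 + 177241}\right) 35645 \left(- \frac{1}{473964}\right) = \frac{81802}{34345} + \left(166403 + \sqrt{229682}\right) 35645 \left(- \frac{1}{473964}\right) = \frac{81802}{34345} + \left(5931434935 + 35645 \sqrt{229682}\right) \left(- \frac{1}{473964}\right) = \frac{81802}{34345} - \left(\frac{5931434935}{473964} + \frac{35645 \sqrt{229682}}{473964}\right) = - \frac{203676361639447}{16278293580} - \frac{35645 \sqrt{229682}}{473964}$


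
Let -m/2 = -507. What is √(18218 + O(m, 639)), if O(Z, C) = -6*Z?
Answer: √12134 ≈ 110.15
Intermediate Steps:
m = 1014 (m = -2*(-507) = 1014)
√(18218 + O(m, 639)) = √(18218 - 6*1014) = √(18218 - 6084) = √12134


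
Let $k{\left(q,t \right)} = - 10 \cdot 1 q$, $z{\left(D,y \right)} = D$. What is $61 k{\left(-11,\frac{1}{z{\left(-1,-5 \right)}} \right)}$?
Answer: $6710$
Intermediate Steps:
$k{\left(q,t \right)} = - 10 q$
$61 k{\left(-11,\frac{1}{z{\left(-1,-5 \right)}} \right)} = 61 \left(\left(-10\right) \left(-11\right)\right) = 61 \cdot 110 = 6710$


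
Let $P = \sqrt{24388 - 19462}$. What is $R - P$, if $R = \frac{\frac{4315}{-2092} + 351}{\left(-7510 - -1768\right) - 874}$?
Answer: $- \frac{729977}{13840672} - \sqrt{4926} \approx -70.238$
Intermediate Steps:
$R = - \frac{729977}{13840672}$ ($R = \frac{4315 \left(- \frac{1}{2092}\right) + 351}{\left(-7510 + 1768\right) - 874} = \frac{- \frac{4315}{2092} + 351}{-5742 - 874} = \frac{729977}{2092 \left(-6616\right)} = \frac{729977}{2092} \left(- \frac{1}{6616}\right) = - \frac{729977}{13840672} \approx -0.052741$)
$P = \sqrt{4926} \approx 70.185$
$R - P = - \frac{729977}{13840672} - \sqrt{4926}$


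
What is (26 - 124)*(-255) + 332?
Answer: 25322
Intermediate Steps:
(26 - 124)*(-255) + 332 = -98*(-255) + 332 = 24990 + 332 = 25322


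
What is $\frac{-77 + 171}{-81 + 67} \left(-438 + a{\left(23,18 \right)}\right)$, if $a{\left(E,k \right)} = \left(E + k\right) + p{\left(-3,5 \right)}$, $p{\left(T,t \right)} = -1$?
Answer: $\frac{18706}{7} \approx 2672.3$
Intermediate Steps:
$a{\left(E,k \right)} = -1 + E + k$ ($a{\left(E,k \right)} = \left(E + k\right) - 1 = -1 + E + k$)
$\frac{-77 + 171}{-81 + 67} \left(-438 + a{\left(23,18 \right)}\right) = \frac{-77 + 171}{-81 + 67} \left(-438 + \left(-1 + 23 + 18\right)\right) = \frac{94}{-14} \left(-438 + 40\right) = 94 \left(- \frac{1}{14}\right) \left(-398\right) = \left(- \frac{47}{7}\right) \left(-398\right) = \frac{18706}{7}$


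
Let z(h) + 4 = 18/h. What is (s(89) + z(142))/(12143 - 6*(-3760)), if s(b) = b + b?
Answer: 12363/2463913 ≈ 0.0050176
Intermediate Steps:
s(b) = 2*b
z(h) = -4 + 18/h
(s(89) + z(142))/(12143 - 6*(-3760)) = (2*89 + (-4 + 18/142))/(12143 - 6*(-3760)) = (178 + (-4 + 18*(1/142)))/(12143 + 22560) = (178 + (-4 + 9/71))/34703 = (178 - 275/71)*(1/34703) = (12363/71)*(1/34703) = 12363/2463913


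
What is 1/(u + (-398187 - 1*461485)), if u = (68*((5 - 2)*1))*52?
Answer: -1/849064 ≈ -1.1778e-6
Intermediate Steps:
u = 10608 (u = (68*(3*1))*52 = (68*3)*52 = 204*52 = 10608)
1/(u + (-398187 - 1*461485)) = 1/(10608 + (-398187 - 1*461485)) = 1/(10608 + (-398187 - 461485)) = 1/(10608 - 859672) = 1/(-849064) = -1/849064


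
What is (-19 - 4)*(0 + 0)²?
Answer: 0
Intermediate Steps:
(-19 - 4)*(0 + 0)² = -23*0² = -23*0 = 0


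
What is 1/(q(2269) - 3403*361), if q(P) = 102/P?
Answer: -2269/2787427825 ≈ -8.1401e-7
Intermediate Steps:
1/(q(2269) - 3403*361) = 1/(102/2269 - 3403*361) = 1/(102*(1/2269) - 1228483) = 1/(102/2269 - 1228483) = 1/(-2787427825/2269) = -2269/2787427825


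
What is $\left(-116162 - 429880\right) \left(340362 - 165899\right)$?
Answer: $-95264125446$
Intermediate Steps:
$\left(-116162 - 429880\right) \left(340362 - 165899\right) = - 546042 \left(340362 - 165899\right) = \left(-546042\right) 174463 = -95264125446$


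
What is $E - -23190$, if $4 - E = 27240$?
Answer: $-4046$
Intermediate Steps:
$E = -27236$ ($E = 4 - 27240 = -27236$)
$E - -23190 = -27236 - -23190 = -27236 + 23190 = -4046$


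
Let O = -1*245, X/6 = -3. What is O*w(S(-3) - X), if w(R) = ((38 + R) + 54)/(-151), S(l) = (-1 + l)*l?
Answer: 29890/151 ≈ 197.95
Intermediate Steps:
X = -18 (X = 6*(-3) = -18)
S(l) = l*(-1 + l)
w(R) = -92/151 - R/151 (w(R) = (92 + R)*(-1/151) = -92/151 - R/151)
O = -245
O*w(S(-3) - X) = -245*(-92/151 - (-3*(-1 - 3) - 1*(-18))/151) = -245*(-92/151 - (-3*(-4) + 18)/151) = -245*(-92/151 - (12 + 18)/151) = -245*(-92/151 - 1/151*30) = -245*(-92/151 - 30/151) = -245*(-122/151) = 29890/151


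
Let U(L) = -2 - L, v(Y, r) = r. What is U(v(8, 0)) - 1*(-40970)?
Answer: 40968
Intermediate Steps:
U(v(8, 0)) - 1*(-40970) = (-2 - 1*0) - 1*(-40970) = (-2 + 0) + 40970 = -2 + 40970 = 40968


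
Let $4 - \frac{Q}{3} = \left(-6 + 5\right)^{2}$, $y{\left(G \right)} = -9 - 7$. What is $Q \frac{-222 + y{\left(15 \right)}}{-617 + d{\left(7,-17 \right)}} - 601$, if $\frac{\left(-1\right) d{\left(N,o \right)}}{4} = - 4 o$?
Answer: $- \frac{76021}{127} \approx -598.59$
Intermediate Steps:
$y{\left(G \right)} = -16$
$d{\left(N,o \right)} = 16 o$ ($d{\left(N,o \right)} = - 4 \left(- 4 o\right) = 16 o$)
$Q = 9$ ($Q = 12 - 3 \left(-6 + 5\right)^{2} = 12 - 3 \left(-1\right)^{2} = 12 - 3 = 9$)
$Q \frac{-222 + y{\left(15 \right)}}{-617 + d{\left(7,-17 \right)}} - 601 = 9 \frac{-222 - 16}{-617 + 16 \left(-17\right)} - 601 = 9 \left(- \frac{238}{-617 - 272}\right) - 601 = 9 \left(- \frac{238}{-889}\right) - 601 = 9 \left(\left(-238\right) \left(- \frac{1}{889}\right)\right) - 601 = 9 \cdot \frac{34}{127} - 601 = \frac{306}{127} - 601 = - \frac{76021}{127}$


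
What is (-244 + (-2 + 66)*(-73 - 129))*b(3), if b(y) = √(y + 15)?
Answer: -39516*√2 ≈ -55884.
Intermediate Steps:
b(y) = √(15 + y)
(-244 + (-2 + 66)*(-73 - 129))*b(3) = (-244 + (-2 + 66)*(-73 - 129))*√(15 + 3) = (-244 + 64*(-202))*√18 = (-244 - 12928)*(3*√2) = -39516*√2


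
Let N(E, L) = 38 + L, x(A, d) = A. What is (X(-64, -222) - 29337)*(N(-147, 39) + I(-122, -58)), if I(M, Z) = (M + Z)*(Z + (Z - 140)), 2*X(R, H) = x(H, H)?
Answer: -1359231336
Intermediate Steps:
X(R, H) = H/2
I(M, Z) = (-140 + 2*Z)*(M + Z) (I(M, Z) = (M + Z)*(Z + (-140 + Z)) = (M + Z)*(-140 + 2*Z) = (-140 + 2*Z)*(M + Z))
(X(-64, -222) - 29337)*(N(-147, 39) + I(-122, -58)) = ((½)*(-222) - 29337)*((38 + 39) + (-140*(-122) - 140*(-58) + 2*(-58)² + 2*(-122)*(-58))) = (-111 - 29337)*(77 + (17080 + 8120 + 2*3364 + 14152)) = -29448*(77 + (17080 + 8120 + 6728 + 14152)) = -29448*(77 + 46080) = -29448*46157 = -1359231336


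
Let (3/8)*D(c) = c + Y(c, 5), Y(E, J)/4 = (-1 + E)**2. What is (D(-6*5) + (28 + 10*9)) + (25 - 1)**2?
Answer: 32594/3 ≈ 10865.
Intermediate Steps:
Y(E, J) = 4*(-1 + E)**2
D(c) = 8*c/3 + 32*(-1 + c)**2/3 (D(c) = 8*(c + 4*(-1 + c)**2)/3 = 8*c/3 + 32*(-1 + c)**2/3)
(D(-6*5) + (28 + 10*9)) + (25 - 1)**2 = ((8*(-6*5)/3 + 32*(-1 - 6*5)**2/3) + (28 + 10*9)) + (25 - 1)**2 = (((8/3)*(-30) + 32*(-1 - 30)**2/3) + (28 + 90)) + 24**2 = ((-80 + (32/3)*(-31)**2) + 118) + 576 = ((-80 + (32/3)*961) + 118) + 576 = ((-80 + 30752/3) + 118) + 576 = (30512/3 + 118) + 576 = 30866/3 + 576 = 32594/3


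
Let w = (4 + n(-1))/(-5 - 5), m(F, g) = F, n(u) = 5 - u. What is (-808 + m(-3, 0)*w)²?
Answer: 648025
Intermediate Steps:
w = -1 (w = (4 + (5 - 1*(-1)))/(-5 - 5) = (4 + (5 + 1))/(-10) = (4 + 6)*(-⅒) = 10*(-⅒) = -1)
(-808 + m(-3, 0)*w)² = (-808 - 3*(-1))² = (-808 + 3)² = (-805)² = 648025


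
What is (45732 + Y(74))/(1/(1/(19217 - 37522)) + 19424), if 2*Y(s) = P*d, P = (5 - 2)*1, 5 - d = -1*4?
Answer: 30497/746 ≈ 40.881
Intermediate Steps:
d = 9 (d = 5 - (-1)*4 = 5 - 1*(-4) = 5 + 4 = 9)
P = 3 (P = 3*1 = 3)
Y(s) = 27/2 (Y(s) = (3*9)/2 = (1/2)*27 = 27/2)
(45732 + Y(74))/(1/(1/(19217 - 37522)) + 19424) = (45732 + 27/2)/(1/(1/(19217 - 37522)) + 19424) = 91491/(2*(1/(1/(-18305)) + 19424)) = 91491/(2*(1/(-1/18305) + 19424)) = 91491/(2*(-18305 + 19424)) = (91491/2)/1119 = (91491/2)*(1/1119) = 30497/746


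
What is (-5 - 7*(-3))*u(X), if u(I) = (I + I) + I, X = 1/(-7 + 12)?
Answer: 48/5 ≈ 9.6000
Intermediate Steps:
X = 1/5 ≈ 0.20000
u(I) = 3*I (u(I) = 2*I + I = 3*I)
(-5 - 7*(-3))*u(X) = (-5 - 7*(-3))*(3*(1/5)) = (-5 + 21)*(3/5) = 16*(3/5) = 48/5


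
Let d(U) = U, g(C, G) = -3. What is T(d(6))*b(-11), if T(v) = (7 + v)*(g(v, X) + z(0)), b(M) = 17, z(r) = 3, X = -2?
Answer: 0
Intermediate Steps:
T(v) = 0 (T(v) = (7 + v)*(-3 + 3) = (7 + v)*0 = 0)
T(d(6))*b(-11) = 0*17 = 0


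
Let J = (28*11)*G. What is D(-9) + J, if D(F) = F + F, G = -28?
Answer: -8642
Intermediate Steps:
D(F) = 2*F
J = -8624 (J = (28*11)*(-28) = 308*(-28) = -8624)
D(-9) + J = 2*(-9) - 8624 = -18 - 8624 = -8642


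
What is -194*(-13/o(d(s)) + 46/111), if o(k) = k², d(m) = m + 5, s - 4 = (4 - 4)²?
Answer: -147634/2997 ≈ -49.261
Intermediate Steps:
s = 4 (s = 4 + (4 - 4)² = 4 + 0² = 4 + 0 = 4)
d(m) = 5 + m
-194*(-13/o(d(s)) + 46/111) = -194*(-13/(5 + 4)² + 46/111) = -194*(-13/(9²) + 46*(1/111)) = -194*(-13/81 + 46/111) = -194*761/2997 = -147634/2997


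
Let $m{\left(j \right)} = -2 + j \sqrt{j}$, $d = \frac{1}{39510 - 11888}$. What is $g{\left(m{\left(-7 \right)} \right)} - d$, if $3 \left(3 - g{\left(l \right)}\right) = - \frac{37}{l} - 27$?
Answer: $\frac{343008955}{28754502} + \frac{259 i \sqrt{7}}{1041} \approx 11.929 + 0.65826 i$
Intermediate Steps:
$d = \frac{1}{27622} \approx 3.6203 \cdot 10^{-5}$
$m{\left(j \right)} = -2 + j^{\frac{3}{2}}$
$g{\left(l \right)} = 12 + \frac{37}{3 l}$ ($g{\left(l \right)} = 3 - \frac{- \frac{37}{l} - 27}{3} = 3 - \frac{-27 - \frac{37}{l}}{3} = 3 + \left(9 + \frac{37}{3 l}\right) = 12 + \frac{37}{3 l}$)
$g{\left(m{\left(-7 \right)} \right)} - d = \left(12 + \frac{37}{3 \left(-2 + \left(-7\right)^{\frac{3}{2}}\right)}\right) - \frac{1}{27622} = \left(12 + \frac{37}{3 \left(-2 - 7 i \sqrt{7}\right)}\right) - \frac{1}{27622} = \frac{331463}{27622} + \frac{37}{3 \left(-2 - 7 i \sqrt{7}\right)}$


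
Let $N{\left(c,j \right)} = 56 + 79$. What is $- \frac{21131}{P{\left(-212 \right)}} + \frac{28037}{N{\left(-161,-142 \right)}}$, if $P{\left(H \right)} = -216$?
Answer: $\frac{329951}{1080} \approx 305.51$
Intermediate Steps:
$N{\left(c,j \right)} = 135$
$- \frac{21131}{P{\left(-212 \right)}} + \frac{28037}{N{\left(-161,-142 \right)}} = - \frac{21131}{-216} + \frac{28037}{135} = \left(-21131\right) \left(- \frac{1}{216}\right) + 28037 \cdot \frac{1}{135} = \frac{21131}{216} + \frac{28037}{135} = \frac{329951}{1080}$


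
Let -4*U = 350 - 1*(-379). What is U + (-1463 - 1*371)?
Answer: -8065/4 ≈ -2016.3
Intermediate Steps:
U = -729/4 (U = -(350 - 1*(-379))/4 = -(350 + 379)/4 = -¼*729 = -729/4 ≈ -182.25)
U + (-1463 - 1*371) = -729/4 + (-1463 - 1*371) = -729/4 + (-1463 - 371) = -729/4 - 1834 = -8065/4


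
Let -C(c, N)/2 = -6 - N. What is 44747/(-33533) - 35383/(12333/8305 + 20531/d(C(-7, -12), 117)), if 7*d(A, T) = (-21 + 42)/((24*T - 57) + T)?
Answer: -7303951781213206/5466131480452829 ≈ -1.3362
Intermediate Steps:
C(c, N) = 12 + 2*N (C(c, N) = -2*(-6 - N) = 12 + 2*N)
d(A, T) = 3/(-57 + 25*T) (d(A, T) = ((-21 + 42)/((24*T - 57) + T))/7 = (21/((-57 + 24*T) + T))/7 = (21/(-57 + 25*T))/7 = 3/(-57 + 25*T))
44747/(-33533) - 35383/(12333/8305 + 20531/d(C(-7, -12), 117)) = 44747/(-33533) - 35383/(12333/8305 + 20531/((3/(-57 + 25*117)))) = 44747*(-1/33533) - 35383/(12333*(1/8305) + 20531/((3/(-57 + 2925)))) = -44747/33533 - 35383/(12333/8305 + 20531/((3/2868))) = -44747/33533 - 35383/(12333/8305 + 20531/((3*(1/2868)))) = -44747/33533 - 35383/(12333/8305 + 20531/(1/956)) = -44747/33533 - 35383/(12333/8305 + 20531*956) = -44747/33533 - 35383/(12333/8305 + 19627636) = -44747/33533 - 35383/163007529313/8305 = -44747/33533 - 35383*8305/163007529313 = -44747/33533 - 293855815/163007529313 = -7303951781213206/5466131480452829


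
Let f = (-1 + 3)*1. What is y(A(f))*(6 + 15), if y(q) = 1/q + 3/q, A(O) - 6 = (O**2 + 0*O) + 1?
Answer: 84/11 ≈ 7.6364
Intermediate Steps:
f = 2 (f = 2*1 = 2)
A(O) = 7 + O**2 (A(O) = 6 + ((O**2 + 0*O) + 1) = 6 + ((O**2 + 0) + 1) = 6 + (O**2 + 1) = 6 + (1 + O**2) = 7 + O**2)
y(q) = 4/q (y(q) = 1/q + 3/q = 4/q)
y(A(f))*(6 + 15) = (4/(7 + 2**2))*(6 + 15) = (4/(7 + 4))*21 = (4/11)*21 = 84/11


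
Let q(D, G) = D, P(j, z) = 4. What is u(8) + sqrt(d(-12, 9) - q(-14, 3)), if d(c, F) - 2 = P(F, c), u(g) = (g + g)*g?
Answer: 128 + 2*sqrt(5) ≈ 132.47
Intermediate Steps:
u(g) = 2*g**2 (u(g) = (2*g)*g = 2*g**2)
d(c, F) = 6 (d(c, F) = 2 + 4 = 6)
u(8) + sqrt(d(-12, 9) - q(-14, 3)) = 2*8**2 + sqrt(6 - 1*(-14)) = 2*64 + sqrt(6 + 14) = 128 + sqrt(20) = 128 + 2*sqrt(5)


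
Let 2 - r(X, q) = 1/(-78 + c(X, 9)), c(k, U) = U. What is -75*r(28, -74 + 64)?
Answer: -3475/23 ≈ -151.09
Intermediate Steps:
r(X, q) = 139/69 (r(X, q) = 2 - 1/(-78 + 9) = 2 - 1/(-69) = 2 - 1*(-1/69) = 2 + 1/69 = 139/69)
-75*r(28, -74 + 64) = -75*139/69 = -3475/23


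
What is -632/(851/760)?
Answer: -480320/851 ≈ -564.42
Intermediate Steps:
-632/(851/760) = -632/(851*(1/760)) = -632/851/760 = -632*760/851 = -480320/851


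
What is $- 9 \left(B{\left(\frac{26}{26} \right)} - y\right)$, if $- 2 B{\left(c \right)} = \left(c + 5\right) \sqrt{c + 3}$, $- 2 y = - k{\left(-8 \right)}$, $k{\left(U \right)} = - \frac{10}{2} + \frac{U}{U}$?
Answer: $36$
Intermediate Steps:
$k{\left(U \right)} = -4$ ($k{\left(U \right)} = \left(-10\right) \frac{1}{2} + 1 = -5 + 1 = -4$)
$y = -2$ ($y = - \frac{\left(-1\right) \left(-4\right)}{2} = \left(- \frac{1}{2}\right) 4 = -2$)
$B{\left(c \right)} = - \frac{\sqrt{3 + c} \left(5 + c\right)}{2}$ ($B{\left(c \right)} = - \frac{\left(c + 5\right) \sqrt{c + 3}}{2} = - \frac{\left(5 + c\right) \sqrt{3 + c}}{2} = - \frac{\sqrt{3 + c} \left(5 + c\right)}{2}$)
$- 9 \left(B{\left(\frac{26}{26} \right)} - y\right) = - 9 \left(\frac{\sqrt{3 + \frac{26}{26}} \left(-5 - \frac{26}{26}\right)}{2} - -2\right) = - 9 \left(\frac{\sqrt{3 + 26 \cdot \frac{1}{26}} \left(-5 - 26 \cdot \frac{1}{26}\right)}{2} + 2\right) = - 9 \left(\frac{\sqrt{3 + 1} \left(-5 - 1\right)}{2} + 2\right) = - 9 \left(\frac{\sqrt{4} \left(-5 - 1\right)}{2} + 2\right) = - 9 \left(\frac{1}{2} \cdot 2 \left(-6\right) + 2\right) = - 9 \left(-6 + 2\right) = \left(-9\right) \left(-4\right) = 36$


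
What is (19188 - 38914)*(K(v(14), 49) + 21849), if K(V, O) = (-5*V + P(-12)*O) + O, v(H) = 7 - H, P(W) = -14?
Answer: -419118322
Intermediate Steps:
K(V, O) = -13*O - 5*V (K(V, O) = (-5*V - 14*O) + O = (-14*O - 5*V) + O = -13*O - 5*V)
(19188 - 38914)*(K(v(14), 49) + 21849) = (19188 - 38914)*((-13*49 - 5*(7 - 1*14)) + 21849) = -19726*((-637 - 5*(7 - 14)) + 21849) = -19726*((-637 - 5*(-7)) + 21849) = -19726*((-637 + 35) + 21849) = -19726*(-602 + 21849) = -19726*21247 = -419118322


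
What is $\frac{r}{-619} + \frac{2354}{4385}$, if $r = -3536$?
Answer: $\frac{16962486}{2714315} \approx 6.2493$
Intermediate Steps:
$\frac{r}{-619} + \frac{2354}{4385} = - \frac{3536}{-619} + \frac{2354}{4385} = \left(-3536\right) \left(- \frac{1}{619}\right) + 2354 \cdot \frac{1}{4385} = \frac{3536}{619} + \frac{2354}{4385} = \frac{16962486}{2714315}$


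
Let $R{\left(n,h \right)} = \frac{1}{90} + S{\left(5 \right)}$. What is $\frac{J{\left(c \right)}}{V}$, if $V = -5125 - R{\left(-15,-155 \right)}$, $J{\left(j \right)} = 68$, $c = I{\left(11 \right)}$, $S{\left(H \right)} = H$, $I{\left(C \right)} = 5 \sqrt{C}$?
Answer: $- \frac{6120}{461701} \approx -0.013255$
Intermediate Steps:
$c = 5 \sqrt{11} \approx 16.583$
$R{\left(n,h \right)} = \frac{451}{90}$ ($R{\left(n,h \right)} = \frac{1}{90} + 5 = \frac{451}{90}$)
$V = - \frac{461701}{90}$ ($V = -5125 - \frac{451}{90} = - \frac{461701}{90} \approx -5130.0$)
$\frac{J{\left(c \right)}}{V} = \frac{68}{- \frac{461701}{90}} = 68 \left(- \frac{90}{461701}\right) = - \frac{6120}{461701}$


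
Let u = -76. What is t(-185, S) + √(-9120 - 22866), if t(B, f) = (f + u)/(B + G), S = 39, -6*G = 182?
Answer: 111/646 + 3*I*√3554 ≈ 0.17183 + 178.85*I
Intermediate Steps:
G = -91/3 (G = -⅙*182 = -91/3 ≈ -30.333)
t(B, f) = (-76 + f)/(-91/3 + B) (t(B, f) = (f - 76)/(B - 91/3) = (-76 + f)/(-91/3 + B))
t(-185, S) + √(-9120 - 22866) = 3*(-76 + 39)/(-91 + 3*(-185)) + √(-9120 - 22866) = 3*(-37)/(-91 - 555) + √(-31986) = 3*(-37)/(-646) + 3*I*√3554 = 3*(-1/646)*(-37) + 3*I*√3554 = 111/646 + 3*I*√3554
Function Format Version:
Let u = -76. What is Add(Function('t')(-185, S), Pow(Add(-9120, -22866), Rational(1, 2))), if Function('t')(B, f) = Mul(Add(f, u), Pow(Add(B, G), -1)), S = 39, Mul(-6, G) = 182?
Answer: Add(Rational(111, 646), Mul(3, I, Pow(3554, Rational(1, 2)))) ≈ Add(0.17183, Mul(178.85, I))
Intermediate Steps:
G = Rational(-91, 3) (G = Mul(Rational(-1, 6), 182) = Rational(-91, 3) ≈ -30.333)
Function('t')(B, f) = Mul(Pow(Add(Rational(-91, 3), B), -1), Add(-76, f)) (Function('t')(B, f) = Mul(Add(f, -76), Pow(Add(B, Rational(-91, 3)), -1)) = Mul(Add(-76, f), Pow(Add(Rational(-91, 3), B), -1)) = Mul(Pow(Add(Rational(-91, 3), B), -1), Add(-76, f)))
Add(Function('t')(-185, S), Pow(Add(-9120, -22866), Rational(1, 2))) = Add(Mul(3, Pow(Add(-91, Mul(3, -185)), -1), Add(-76, 39)), Pow(Add(-9120, -22866), Rational(1, 2))) = Add(Mul(3, Pow(Add(-91, -555), -1), -37), Pow(-31986, Rational(1, 2))) = Add(Mul(3, Pow(-646, -1), -37), Mul(3, I, Pow(3554, Rational(1, 2)))) = Add(Mul(3, Rational(-1, 646), -37), Mul(3, I, Pow(3554, Rational(1, 2)))) = Add(Rational(111, 646), Mul(3, I, Pow(3554, Rational(1, 2))))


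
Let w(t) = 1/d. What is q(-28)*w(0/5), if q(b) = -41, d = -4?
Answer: 41/4 ≈ 10.250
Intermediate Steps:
w(t) = -¼ (w(t) = 1/(-4) = -¼)
q(-28)*w(0/5) = -41*(-¼) = 41/4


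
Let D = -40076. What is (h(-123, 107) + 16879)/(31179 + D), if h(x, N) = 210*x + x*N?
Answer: 22112/8897 ≈ 2.4853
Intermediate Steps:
h(x, N) = 210*x + N*x
(h(-123, 107) + 16879)/(31179 + D) = (-123*(210 + 107) + 16879)/(31179 - 40076) = (-123*317 + 16879)/(-8897) = (-38991 + 16879)*(-1/8897) = -22112*(-1/8897) = 22112/8897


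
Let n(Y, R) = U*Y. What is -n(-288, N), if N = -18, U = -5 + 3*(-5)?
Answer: -5760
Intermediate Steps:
U = -20 (U = -5 - 15 = -20)
n(Y, R) = -20*Y
-n(-288, N) = -(-20)*(-288) = -1*5760 = -5760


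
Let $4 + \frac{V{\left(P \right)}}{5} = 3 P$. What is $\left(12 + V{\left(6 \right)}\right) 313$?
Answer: $25666$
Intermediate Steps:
$V{\left(P \right)} = -20 + 15 P$ ($V{\left(P \right)} = -20 + 5 \cdot 3 P = -20 + 15 P$)
$\left(12 + V{\left(6 \right)}\right) 313 = \left(12 + \left(-20 + 15 \cdot 6\right)\right) 313 = \left(12 + \left(-20 + 90\right)\right) 313 = \left(12 + 70\right) 313 = 82 \cdot 313 = 25666$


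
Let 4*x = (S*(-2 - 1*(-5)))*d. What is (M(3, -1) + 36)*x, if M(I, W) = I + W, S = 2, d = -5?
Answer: -285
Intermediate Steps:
x = -15/2 (x = ((2*(-2 - 1*(-5)))*(-5))/4 = ((2*(-2 + 5))*(-5))/4 = ((2*3)*(-5))/4 = (6*(-5))/4 = (1/4)*(-30) = -15/2 ≈ -7.5000)
(M(3, -1) + 36)*x = ((3 - 1) + 36)*(-15/2) = (2 + 36)*(-15/2) = 38*(-15/2) = -285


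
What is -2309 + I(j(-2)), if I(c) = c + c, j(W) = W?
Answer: -2313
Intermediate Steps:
I(c) = 2*c
-2309 + I(j(-2)) = -2309 + 2*(-2) = -2309 - 4 = -2313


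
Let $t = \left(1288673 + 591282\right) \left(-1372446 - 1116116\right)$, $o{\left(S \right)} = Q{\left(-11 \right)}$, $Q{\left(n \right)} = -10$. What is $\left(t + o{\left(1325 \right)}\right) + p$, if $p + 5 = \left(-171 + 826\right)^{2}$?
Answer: $-4678384145700$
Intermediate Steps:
$p = 429020$ ($p = -5 + \left(-171 + 826\right)^{2} = -5 + 655^{2} = -5 + 429025 = 429020$)
$o{\left(S \right)} = -10$
$t = -4678384574710$ ($t = 1879955 \left(-2488562\right) = -4678384574710$)
$\left(t + o{\left(1325 \right)}\right) + p = \left(-4678384574710 - 10\right) + 429020 = -4678384574720 + 429020 = -4678384145700$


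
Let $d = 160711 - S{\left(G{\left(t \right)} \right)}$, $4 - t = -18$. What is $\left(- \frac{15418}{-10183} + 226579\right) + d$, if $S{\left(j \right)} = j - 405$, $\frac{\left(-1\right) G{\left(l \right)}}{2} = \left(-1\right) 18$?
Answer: $\frac{3947547015}{10183} \approx 3.8766 \cdot 10^{5}$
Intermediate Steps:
$t = 22$ ($t = 4 - -18 = 4 + 18 = 22$)
$G{\left(l \right)} = 36$ ($G{\left(l \right)} = - 2 \left(\left(-1\right) 18\right) = \left(-2\right) \left(-18\right) = 36$)
$S{\left(j \right)} = -405 + j$
$d = 161080$ ($d = 160711 - \left(-405 + 36\right) = 160711 - -369 = 160711 + 369 = 161080$)
$\left(- \frac{15418}{-10183} + 226579\right) + d = \left(- \frac{15418}{-10183} + 226579\right) + 161080 = \left(\left(-15418\right) \left(- \frac{1}{10183}\right) + 226579\right) + 161080 = \left(\frac{15418}{10183} + 226579\right) + 161080 = \frac{2307269375}{10183} + 161080 = \frac{3947547015}{10183}$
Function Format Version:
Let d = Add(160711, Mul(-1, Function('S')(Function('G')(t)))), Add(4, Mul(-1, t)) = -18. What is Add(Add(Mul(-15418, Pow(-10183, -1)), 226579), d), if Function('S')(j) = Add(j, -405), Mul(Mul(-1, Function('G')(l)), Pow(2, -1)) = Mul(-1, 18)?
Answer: Rational(3947547015, 10183) ≈ 3.8766e+5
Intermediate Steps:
t = 22 (t = Add(4, Mul(-1, -18)) = Add(4, 18) = 22)
Function('G')(l) = 36 (Function('G')(l) = Mul(-2, Mul(-1, 18)) = Mul(-2, -18) = 36)
Function('S')(j) = Add(-405, j)
d = 161080 (d = Add(160711, Mul(-1, Add(-405, 36))) = Add(160711, Mul(-1, -369)) = Add(160711, 369) = 161080)
Add(Add(Mul(-15418, Pow(-10183, -1)), 226579), d) = Add(Add(Mul(-15418, Pow(-10183, -1)), 226579), 161080) = Add(Add(Mul(-15418, Rational(-1, 10183)), 226579), 161080) = Add(Add(Rational(15418, 10183), 226579), 161080) = Add(Rational(2307269375, 10183), 161080) = Rational(3947547015, 10183)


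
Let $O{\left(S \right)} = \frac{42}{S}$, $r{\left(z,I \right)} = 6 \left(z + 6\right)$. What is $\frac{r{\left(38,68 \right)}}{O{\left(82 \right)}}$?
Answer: $\frac{3608}{7} \approx 515.43$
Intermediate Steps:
$r{\left(z,I \right)} = 36 + 6 z$ ($r{\left(z,I \right)} = 6 \left(6 + z\right) = 36 + 6 z$)
$\frac{r{\left(38,68 \right)}}{O{\left(82 \right)}} = \frac{36 + 6 \cdot 38}{42 \cdot \frac{1}{82}} = \frac{36 + 228}{42 \cdot \frac{1}{82}} = \frac{264}{\frac{21}{41}} = 264 \cdot \frac{41}{21} = \frac{3608}{7}$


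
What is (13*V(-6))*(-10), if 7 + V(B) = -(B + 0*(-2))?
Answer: 130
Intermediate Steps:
V(B) = -7 - B (V(B) = -7 - (B + 0*(-2)) = -7 - (B + 0) = -7 - B)
(13*V(-6))*(-10) = (13*(-7 - 1*(-6)))*(-10) = (13*(-7 + 6))*(-10) = (13*(-1))*(-10) = -13*(-10) = 130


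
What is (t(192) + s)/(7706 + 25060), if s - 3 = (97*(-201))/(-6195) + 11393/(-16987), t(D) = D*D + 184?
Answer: 433255864291/383123608910 ≈ 1.1309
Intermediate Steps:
t(D) = 184 + D**2 (t(D) = D**2 + 184 = 184 + D**2)
s = 192106433/35078155 (s = 3 + ((97*(-201))/(-6195) + 11393/(-16987)) = 3 + (-19497*(-1/6195) + 11393*(-1/16987)) = 3 + (6499/2065 - 11393/16987) = 3 + 86871968/35078155 = 192106433/35078155 ≈ 5.4765)
(t(192) + s)/(7706 + 25060) = ((184 + 192**2) + 192106433/35078155)/(7706 + 25060) = ((184 + 36864) + 192106433/35078155)/32766 = (37048 + 192106433/35078155)*(1/32766) = (1299767592873/35078155)*(1/32766) = 433255864291/383123608910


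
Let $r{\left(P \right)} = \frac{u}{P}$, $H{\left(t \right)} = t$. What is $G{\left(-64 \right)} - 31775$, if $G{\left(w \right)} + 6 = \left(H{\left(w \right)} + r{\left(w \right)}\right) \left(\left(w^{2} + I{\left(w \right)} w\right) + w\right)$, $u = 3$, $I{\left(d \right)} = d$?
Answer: $-552354$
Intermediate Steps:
$r{\left(P \right)} = \frac{3}{P}$
$G{\left(w \right)} = -6 + \left(w + 2 w^{2}\right) \left(w + \frac{3}{w}\right)$ ($G{\left(w \right)} = -6 + \left(w + \frac{3}{w}\right) \left(\left(w^{2} + w w\right) + w\right) = -6 + \left(w + \frac{3}{w}\right) \left(\left(w^{2} + w^{2}\right) + w\right) = -6 + \left(w + \frac{3}{w}\right) \left(2 w^{2} + w\right) = -6 + \left(w + \frac{3}{w}\right) \left(w + 2 w^{2}\right) = -6 + \left(w + 2 w^{2}\right) \left(w + \frac{3}{w}\right)$)
$G{\left(-64 \right)} - 31775 = \left(-3 + \left(-64\right)^{2} + 2 \left(-64\right)^{3} + 6 \left(-64\right)\right) - 31775 = \left(-3 + 4096 + 2 \left(-262144\right) - 384\right) - 31775 = \left(-3 + 4096 - 524288 - 384\right) - 31775 = -520579 - 31775 = -552354$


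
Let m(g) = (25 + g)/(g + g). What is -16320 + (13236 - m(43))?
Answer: -132646/43 ≈ -3084.8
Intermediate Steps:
m(g) = (25 + g)/(2*g) (m(g) = (25 + g)/((2*g)) = (25 + g)*(1/(2*g)) = (25 + g)/(2*g))
-16320 + (13236 - m(43)) = -16320 + (13236 - (25 + 43)/(2*43)) = -16320 + (13236 - 68/(2*43)) = -16320 + (13236 - 1*34/43) = -16320 + (13236 - 34/43) = -16320 + 569114/43 = -132646/43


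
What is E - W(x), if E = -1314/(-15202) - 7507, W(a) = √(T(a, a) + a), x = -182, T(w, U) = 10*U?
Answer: -57060050/7601 - I*√2002 ≈ -7506.9 - 44.744*I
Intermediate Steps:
W(a) = √11*√a (W(a) = √(10*a + a) = √(11*a) = √11*√a)
E = -57060050/7601 (E = -1314*(-1/15202) - 7507 = 657/7601 - 7507 = -57060050/7601 ≈ -7506.9)
E - W(x) = -57060050/7601 - √11*√(-182) = -57060050/7601 - √11*I*√182 = -57060050/7601 - I*√2002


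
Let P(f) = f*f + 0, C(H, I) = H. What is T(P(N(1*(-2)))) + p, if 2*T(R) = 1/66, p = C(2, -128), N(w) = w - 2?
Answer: 265/132 ≈ 2.0076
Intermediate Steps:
N(w) = -2 + w
p = 2
P(f) = f² (P(f) = f² + 0 = f²)
T(R) = 1/132 (T(R) = (½)/66 = (½)*(1/66) = 1/132)
T(P(N(1*(-2)))) + p = 1/132 + 2 = 265/132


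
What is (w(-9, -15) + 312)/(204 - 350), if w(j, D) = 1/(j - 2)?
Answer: -47/22 ≈ -2.1364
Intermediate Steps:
w(j, D) = 1/(-2 + j)
(w(-9, -15) + 312)/(204 - 350) = (1/(-2 - 9) + 312)/(204 - 350) = (1/(-11) + 312)/(-146) = (-1/11 + 312)*(-1/146) = (3431/11)*(-1/146) = -47/22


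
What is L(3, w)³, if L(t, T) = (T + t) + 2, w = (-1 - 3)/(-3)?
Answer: 6859/27 ≈ 254.04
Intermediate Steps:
w = 4/3 (w = -4*(-⅓) = 4/3 ≈ 1.3333)
L(t, T) = 2 + T + t
L(3, w)³ = (2 + 4/3 + 3)³ = (19/3)³ = 6859/27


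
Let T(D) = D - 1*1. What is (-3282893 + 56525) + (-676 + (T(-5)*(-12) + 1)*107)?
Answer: -3219233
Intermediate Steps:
T(D) = -1 + D (T(D) = D - 1 = -1 + D)
(-3282893 + 56525) + (-676 + (T(-5)*(-12) + 1)*107) = (-3282893 + 56525) + (-676 + ((-1 - 5)*(-12) + 1)*107) = -3226368 + (-676 + (-6*(-12) + 1)*107) = -3226368 + (-676 + (72 + 1)*107) = -3226368 + (-676 + 73*107) = -3226368 + (-676 + 7811) = -3226368 + 7135 = -3219233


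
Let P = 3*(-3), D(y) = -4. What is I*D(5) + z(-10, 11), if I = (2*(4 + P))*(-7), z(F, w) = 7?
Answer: -273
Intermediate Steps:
P = -9
I = 70 (I = (2*(4 - 9))*(-7) = (2*(-5))*(-7) = -10*(-7) = 70)
I*D(5) + z(-10, 11) = 70*(-4) + 7 = -280 + 7 = -273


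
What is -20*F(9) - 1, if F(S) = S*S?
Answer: -1621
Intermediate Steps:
F(S) = S**2
-20*F(9) - 1 = -20*9**2 - 1 = -20*81 - 1 = -1620 - 1 = -1621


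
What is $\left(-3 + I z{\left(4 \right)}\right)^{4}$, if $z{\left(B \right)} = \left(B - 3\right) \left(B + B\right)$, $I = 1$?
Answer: $625$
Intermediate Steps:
$z{\left(B \right)} = 2 B \left(-3 + B\right)$ ($z{\left(B \right)} = \left(-3 + B\right) 2 B = 2 B \left(-3 + B\right)$)
$\left(-3 + I z{\left(4 \right)}\right)^{4} = \left(-3 + 1 \cdot 2 \cdot 4 \left(-3 + 4\right)\right)^{4} = \left(-3 + 1 \cdot 2 \cdot 4 \cdot 1\right)^{4} = \left(-3 + 1 \cdot 8\right)^{4} = \left(-3 + 8\right)^{4} = 5^{4} = 625$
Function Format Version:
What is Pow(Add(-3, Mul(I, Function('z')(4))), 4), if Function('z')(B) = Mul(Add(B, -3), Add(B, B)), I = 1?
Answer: 625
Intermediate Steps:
Function('z')(B) = Mul(2, B, Add(-3, B)) (Function('z')(B) = Mul(Add(-3, B), Mul(2, B)) = Mul(2, B, Add(-3, B)))
Pow(Add(-3, Mul(I, Function('z')(4))), 4) = Pow(Add(-3, Mul(1, Mul(2, 4, Add(-3, 4)))), 4) = Pow(Add(-3, Mul(1, Mul(2, 4, 1))), 4) = Pow(Add(-3, Mul(1, 8)), 4) = Pow(Add(-3, 8), 4) = Pow(5, 4) = 625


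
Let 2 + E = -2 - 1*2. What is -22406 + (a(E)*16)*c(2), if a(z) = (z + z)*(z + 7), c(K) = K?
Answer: -22790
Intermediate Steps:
E = -6 (E = -2 + (-2 - 1*2) = -2 + (-2 - 2) = -2 - 4 = -6)
a(z) = 2*z*(7 + z) (a(z) = (2*z)*(7 + z) = 2*z*(7 + z))
-22406 + (a(E)*16)*c(2) = -22406 + ((2*(-6)*(7 - 6))*16)*2 = -22406 + ((2*(-6)*1)*16)*2 = -22406 - 12*16*2 = -22406 - 192*2 = -22406 - 384 = -22790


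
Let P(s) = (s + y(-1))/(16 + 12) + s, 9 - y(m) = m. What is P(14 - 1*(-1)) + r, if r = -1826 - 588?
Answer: -67147/28 ≈ -2398.1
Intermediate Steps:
y(m) = 9 - m
r = -2414
P(s) = 5/14 + 29*s/28 (P(s) = (s + (9 - 1*(-1)))/(16 + 12) + s = (s + (9 + 1))/28 + s = (s + 10)*(1/28) + s = (10 + s)*(1/28) + s = (5/14 + s/28) + s = 5/14 + 29*s/28)
P(14 - 1*(-1)) + r = (5/14 + 29*(14 - 1*(-1))/28) - 2414 = (5/14 + 29*(14 + 1)/28) - 2414 = (5/14 + (29/28)*15) - 2414 = (5/14 + 435/28) - 2414 = 445/28 - 2414 = -67147/28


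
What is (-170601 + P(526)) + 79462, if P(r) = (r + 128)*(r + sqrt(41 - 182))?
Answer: 252865 + 654*I*sqrt(141) ≈ 2.5287e+5 + 7765.8*I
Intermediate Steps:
P(r) = (128 + r)*(r + I*sqrt(141)) (P(r) = (128 + r)*(r + sqrt(-141)) = (128 + r)*(r + I*sqrt(141)))
(-170601 + P(526)) + 79462 = (-170601 + (526**2 + 128*526 + 128*I*sqrt(141) + I*526*sqrt(141))) + 79462 = (-170601 + (276676 + 67328 + 128*I*sqrt(141) + 526*I*sqrt(141))) + 79462 = (-170601 + (344004 + 654*I*sqrt(141))) + 79462 = (173403 + 654*I*sqrt(141)) + 79462 = 252865 + 654*I*sqrt(141)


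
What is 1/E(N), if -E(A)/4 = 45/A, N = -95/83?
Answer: 19/2988 ≈ 0.0063588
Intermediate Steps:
N = -95/83 (N = -95*1/83 = -95/83 ≈ -1.1446)
E(A) = -180/A
1/E(N) = 1/(-180/(-95/83)) = 1/(-180*(-83/95)) = 1/(2988/19) = 19/2988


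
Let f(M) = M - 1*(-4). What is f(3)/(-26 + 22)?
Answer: -7/4 ≈ -1.7500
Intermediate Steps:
f(M) = 4 + M (f(M) = M + 4 = 4 + M)
f(3)/(-26 + 22) = (4 + 3)/(-26 + 22) = 7/(-4) = 7*(-¼) = -7/4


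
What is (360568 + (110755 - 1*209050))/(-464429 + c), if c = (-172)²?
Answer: -262273/434845 ≈ -0.60314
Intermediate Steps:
c = 29584
(360568 + (110755 - 1*209050))/(-464429 + c) = (360568 + (110755 - 1*209050))/(-464429 + 29584) = (360568 + (110755 - 209050))/(-434845) = (360568 - 98295)*(-1/434845) = 262273*(-1/434845) = -262273/434845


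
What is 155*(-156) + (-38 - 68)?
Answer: -24286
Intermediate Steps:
155*(-156) + (-38 - 68) = -24180 - 106 = -24286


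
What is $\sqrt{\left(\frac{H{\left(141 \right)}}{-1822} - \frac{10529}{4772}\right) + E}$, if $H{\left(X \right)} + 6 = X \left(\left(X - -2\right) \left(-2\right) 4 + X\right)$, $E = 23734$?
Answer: $\frac{3 \sqrt{12499247737470941}}{2173646} \approx 154.3$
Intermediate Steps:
$H{\left(X \right)} = -6 + X \left(-16 - 7 X\right)$ ($H{\left(X \right)} = -6 + X \left(\left(X - -2\right) \left(-2\right) 4 + X\right) = -6 + X \left(\left(X + 2\right) \left(-2\right) 4 + X\right) = -6 + X \left(\left(2 + X\right) \left(-2\right) 4 + X\right) = -6 + X \left(\left(-4 - 2 X\right) 4 + X\right) = -6 + X \left(\left(-16 - 8 X\right) + X\right) = -6 + X \left(-16 - 7 X\right)$)
$\sqrt{\left(\frac{H{\left(141 \right)}}{-1822} - \frac{10529}{4772}\right) + E} = \sqrt{\left(\frac{-6 - 2256 - 7 \cdot 141^{2}}{-1822} - \frac{10529}{4772}\right) + 23734} = \sqrt{\left(\left(-6 - 2256 - 139167\right) \left(- \frac{1}{1822}\right) - \frac{10529}{4772}\right) + 23734} = \sqrt{\left(\left(-141429\right) \left(- \frac{1}{1822}\right) - \frac{10529}{4772}\right) + 23734} = \sqrt{\left(\frac{141429}{1822} - \frac{10529}{4772}\right) + 23734} = \sqrt{\frac{327857675}{4347292} + 23734} = \sqrt{\frac{103506486003}{4347292}} = \frac{3 \sqrt{12499247737470941}}{2173646}$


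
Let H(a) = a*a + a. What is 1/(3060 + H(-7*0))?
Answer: 1/3060 ≈ 0.00032680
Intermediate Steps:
H(a) = a + a**2 (H(a) = a**2 + a = a + a**2)
1/(3060 + H(-7*0)) = 1/(3060 + (-7*0)*(1 - 7*0)) = 1/(3060 + 0*(1 + 0)) = 1/(3060 + 0*1) = 1/(3060 + 0) = 1/3060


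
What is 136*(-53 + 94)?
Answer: 5576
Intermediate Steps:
136*(-53 + 94) = 136*41 = 5576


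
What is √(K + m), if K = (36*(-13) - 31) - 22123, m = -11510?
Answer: 2*I*√8533 ≈ 184.75*I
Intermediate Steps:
K = -22622 (K = (-468 - 31) - 22123 = -499 - 22123 = -22622)
√(K + m) = √(-22622 - 11510) = √(-34132) = 2*I*√8533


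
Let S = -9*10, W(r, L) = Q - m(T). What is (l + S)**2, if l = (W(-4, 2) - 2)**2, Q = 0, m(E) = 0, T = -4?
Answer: 7396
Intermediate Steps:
W(r, L) = 0 (W(r, L) = 0 - 1*0 = 0 + 0 = 0)
l = 4 (l = (0 - 2)**2 = (-2)**2 = 4)
S = -90
(l + S)**2 = (4 - 90)**2 = (-86)**2 = 7396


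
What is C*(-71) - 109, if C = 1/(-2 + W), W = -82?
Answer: -9085/84 ≈ -108.15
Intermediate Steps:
C = -1/84 (C = 1/(-2 - 82) = 1/(-84) = -1/84 ≈ -0.011905)
C*(-71) - 109 = -1/84*(-71) - 109 = 71/84 - 109 = -9085/84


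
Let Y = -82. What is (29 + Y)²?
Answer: 2809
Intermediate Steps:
(29 + Y)² = (29 - 82)² = (-53)² = 2809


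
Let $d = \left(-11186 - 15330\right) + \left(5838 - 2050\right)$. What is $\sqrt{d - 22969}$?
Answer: $i \sqrt{45697} \approx 213.77 i$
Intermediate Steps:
$d = -22728$ ($d = -26516 + \left(5838 - 2050\right) = -26516 + 3788 = -22728$)
$\sqrt{d - 22969} = \sqrt{-22728 - 22969} = \sqrt{-45697} = i \sqrt{45697}$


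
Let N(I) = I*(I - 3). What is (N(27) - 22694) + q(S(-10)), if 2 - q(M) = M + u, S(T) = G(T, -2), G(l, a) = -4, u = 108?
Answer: -22148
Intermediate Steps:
N(I) = I*(-3 + I)
S(T) = -4
q(M) = -106 - M (q(M) = 2 - (M + 108) = 2 - (108 + M) = 2 + (-108 - M) = -106 - M)
(N(27) - 22694) + q(S(-10)) = (27*(-3 + 27) - 22694) + (-106 - 1*(-4)) = (27*24 - 22694) + (-106 + 4) = (648 - 22694) - 102 = -22046 - 102 = -22148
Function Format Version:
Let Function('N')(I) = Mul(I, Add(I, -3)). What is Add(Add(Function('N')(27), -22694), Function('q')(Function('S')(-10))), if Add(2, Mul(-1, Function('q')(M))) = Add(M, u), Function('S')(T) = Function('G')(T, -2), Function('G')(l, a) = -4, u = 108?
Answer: -22148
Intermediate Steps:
Function('N')(I) = Mul(I, Add(-3, I))
Function('S')(T) = -4
Function('q')(M) = Add(-106, Mul(-1, M)) (Function('q')(M) = Add(2, Mul(-1, Add(M, 108))) = Add(2, Mul(-1, Add(108, M))) = Add(2, Add(-108, Mul(-1, M))) = Add(-106, Mul(-1, M)))
Add(Add(Function('N')(27), -22694), Function('q')(Function('S')(-10))) = Add(Add(Mul(27, Add(-3, 27)), -22694), Add(-106, Mul(-1, -4))) = Add(Add(Mul(27, 24), -22694), Add(-106, 4)) = Add(Add(648, -22694), -102) = Add(-22046, -102) = -22148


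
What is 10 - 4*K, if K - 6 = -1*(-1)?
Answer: -18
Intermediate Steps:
K = 7 (K = 6 - 1*(-1) = 6 + 1 = 7)
10 - 4*K = 10 - 4*7 = 10 - 28 = -18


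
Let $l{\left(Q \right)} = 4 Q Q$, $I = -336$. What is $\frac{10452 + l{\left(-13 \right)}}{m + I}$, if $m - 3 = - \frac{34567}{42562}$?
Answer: $- \frac{36433072}{1092901} \approx -33.336$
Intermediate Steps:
$l{\left(Q \right)} = 4 Q^{2}$
$m = \frac{7163}{3274}$ ($m = 3 - \frac{34567}{42562} = 3 - \frac{2659}{3274} = \frac{7163}{3274} \approx 2.1878$)
$\frac{10452 + l{\left(-13 \right)}}{m + I} = \frac{10452 + 4 \left(-13\right)^{2}}{\frac{7163}{3274} - 336} = \frac{10452 + 4 \cdot 169}{- \frac{1092901}{3274}} = \left(10452 + 676\right) \left(- \frac{3274}{1092901}\right) = 11128 \left(- \frac{3274}{1092901}\right) = - \frac{36433072}{1092901}$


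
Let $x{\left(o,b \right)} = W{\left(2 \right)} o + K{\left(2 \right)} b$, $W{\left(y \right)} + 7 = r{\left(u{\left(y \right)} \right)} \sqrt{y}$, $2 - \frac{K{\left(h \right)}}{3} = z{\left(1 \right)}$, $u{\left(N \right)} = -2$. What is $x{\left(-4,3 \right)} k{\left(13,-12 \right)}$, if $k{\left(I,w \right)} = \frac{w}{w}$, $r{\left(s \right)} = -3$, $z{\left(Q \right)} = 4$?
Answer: $10 + 12 \sqrt{2} \approx 26.971$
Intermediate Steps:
$K{\left(h \right)} = -6$ ($K{\left(h \right)} = 6 - 12 = -6$)
$k{\left(I,w \right)} = 1$
$W{\left(y \right)} = -7 - 3 \sqrt{y}$
$x{\left(o,b \right)} = - 6 b + o \left(-7 - 3 \sqrt{2}\right)$ ($x{\left(o,b \right)} = \left(-7 - 3 \sqrt{2}\right) o - 6 b = o \left(-7 - 3 \sqrt{2}\right) - 6 b = - 6 b + o \left(-7 - 3 \sqrt{2}\right)$)
$x{\left(-4,3 \right)} k{\left(13,-12 \right)} = \left(\left(-6\right) 3 - - 4 \left(7 + 3 \sqrt{2}\right)\right) 1 = \left(-18 + \left(28 + 12 \sqrt{2}\right)\right) 1 = \left(10 + 12 \sqrt{2}\right) 1 = 10 + 12 \sqrt{2}$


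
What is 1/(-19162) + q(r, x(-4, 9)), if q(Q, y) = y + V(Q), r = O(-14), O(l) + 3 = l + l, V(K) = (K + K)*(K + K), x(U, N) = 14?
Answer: 73926995/19162 ≈ 3858.0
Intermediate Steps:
V(K) = 4*K² (V(K) = (2*K)*(2*K) = 4*K²)
O(l) = -3 + 2*l (O(l) = -3 + (l + l) = -3 + 2*l)
r = -31 (r = -3 + 2*(-14) = -3 - 28 = -31)
q(Q, y) = y + 4*Q²
1/(-19162) + q(r, x(-4, 9)) = 1/(-19162) + (14 + 4*(-31)²) = -1/19162 + (14 + 4*961) = -1/19162 + (14 + 3844) = -1/19162 + 3858 = 73926995/19162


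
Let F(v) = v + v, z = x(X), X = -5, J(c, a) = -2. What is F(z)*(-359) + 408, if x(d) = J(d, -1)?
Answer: 1844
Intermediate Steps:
x(d) = -2
z = -2
F(v) = 2*v
F(z)*(-359) + 408 = (2*(-2))*(-359) + 408 = -4*(-359) + 408 = 1436 + 408 = 1844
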